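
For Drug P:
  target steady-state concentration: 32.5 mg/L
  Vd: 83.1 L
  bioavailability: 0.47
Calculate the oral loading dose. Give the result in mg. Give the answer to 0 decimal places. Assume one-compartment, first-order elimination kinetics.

LD = Css × Vd / F = 32.5 × 83.1 / 0.47 = 5746 mg

5746 mg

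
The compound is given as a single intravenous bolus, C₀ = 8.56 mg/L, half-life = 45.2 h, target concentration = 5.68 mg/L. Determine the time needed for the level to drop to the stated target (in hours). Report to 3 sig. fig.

k = ln2 / t½ = 0.693147 / 45.2 = 0.01534 h⁻¹
t = ln(C₀ / C) / k = ln(8.560 / 5.68) / 0.01534
  = ln(1.507) / 0.01534 = 0.4101 / 0.01534 = 26.73 h

26.7 h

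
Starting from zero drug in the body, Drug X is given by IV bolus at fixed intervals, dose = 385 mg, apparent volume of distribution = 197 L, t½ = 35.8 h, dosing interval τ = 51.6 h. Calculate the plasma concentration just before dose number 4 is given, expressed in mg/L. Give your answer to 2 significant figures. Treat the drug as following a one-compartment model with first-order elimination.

1.1 mg/L

C₀ per dose = Dose / Vd = 385 / 197 = 1.954 mg/L
k = ln2 / t½ = 0.693147 / 35.8 = 0.01936 h⁻¹
Fraction remaining after one interval: r = e^(−kτ) = e^(−0.01936 × 51.6) = 0.3683
Before dose 4, 3 doses have been given (aged 1τ, 2τ, 3τ).
C_trough = C₀ × (r + r² + … + r^3) = C₀ × r(1−r^3)/(1−r)
        = 1.954 × 0.3683 × (1 − 0.04996) / (1 − 0.3683) = 1.082 mg/L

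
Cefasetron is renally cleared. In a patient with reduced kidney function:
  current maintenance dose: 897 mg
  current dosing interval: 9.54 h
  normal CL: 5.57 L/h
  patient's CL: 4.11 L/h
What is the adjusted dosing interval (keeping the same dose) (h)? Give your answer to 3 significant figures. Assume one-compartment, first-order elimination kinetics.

12.9 h

To keep the same average steady-state level, dosing rate must scale with clearance.
CL ratio = 4.11 / 5.57 = 0.7379
New interval (same dose) = 9.54 / 0.7379 = 12.93 h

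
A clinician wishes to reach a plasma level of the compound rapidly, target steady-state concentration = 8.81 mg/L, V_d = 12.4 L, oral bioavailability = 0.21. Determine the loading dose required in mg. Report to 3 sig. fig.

LD = Css × Vd / F = 8.81 × 12.4 / 0.21 = 520.2 mg

520 mg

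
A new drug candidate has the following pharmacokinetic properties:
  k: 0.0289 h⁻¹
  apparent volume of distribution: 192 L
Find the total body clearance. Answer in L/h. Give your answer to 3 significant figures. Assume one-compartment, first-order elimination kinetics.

5.55 L/h

CL = k × Vd = 0.0289 × 192 = 5.549 L/h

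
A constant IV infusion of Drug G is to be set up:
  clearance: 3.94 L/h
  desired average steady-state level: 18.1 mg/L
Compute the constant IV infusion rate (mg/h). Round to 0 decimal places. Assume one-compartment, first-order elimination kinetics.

71 mg/h

At steady state, infusion rate R₀ = Css × CL = 18.1 × 3.940 = 71.31 mg/h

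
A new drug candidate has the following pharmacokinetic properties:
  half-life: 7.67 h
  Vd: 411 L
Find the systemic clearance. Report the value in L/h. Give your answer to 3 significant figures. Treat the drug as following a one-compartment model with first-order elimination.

k = ln2 / t½ = 0.693147 / 7.67 = 0.09037 h⁻¹
CL = k × Vd = 0.09037 × 411 = 37.14 L/h

37.1 L/h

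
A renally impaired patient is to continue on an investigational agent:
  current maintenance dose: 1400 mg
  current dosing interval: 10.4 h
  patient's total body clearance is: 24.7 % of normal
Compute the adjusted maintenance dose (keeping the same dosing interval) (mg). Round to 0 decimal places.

346 mg

To keep the same average steady-state level, dosing rate must scale with clearance.
CL ratio = 24.7 / 100 = 0.2470
New dose (same interval) = 1400 × 0.2470 = 345.8 mg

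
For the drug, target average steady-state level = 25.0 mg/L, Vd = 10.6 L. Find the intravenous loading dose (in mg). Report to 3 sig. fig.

265 mg

LD = Css × Vd = 25.0 × 10.6 = 265.0 mg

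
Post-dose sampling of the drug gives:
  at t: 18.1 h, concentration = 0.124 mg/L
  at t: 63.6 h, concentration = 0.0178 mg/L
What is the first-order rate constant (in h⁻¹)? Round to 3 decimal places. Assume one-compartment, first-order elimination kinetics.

k = ln(C₁/C₂) / (t₂ − t₁) = ln(0.124/0.0178) / (63.6 − 18.1)
  = 1.941 / 45.50 = 0.04266 h⁻¹

0.043 h⁻¹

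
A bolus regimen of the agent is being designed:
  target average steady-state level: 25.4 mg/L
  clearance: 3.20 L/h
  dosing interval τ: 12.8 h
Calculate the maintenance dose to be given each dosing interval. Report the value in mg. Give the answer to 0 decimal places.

1040 mg

At steady state, Dose/τ = Css × CL.
Dose = Css × CL × τ = 25.4 × 3.200 × 12.8 = 1040 mg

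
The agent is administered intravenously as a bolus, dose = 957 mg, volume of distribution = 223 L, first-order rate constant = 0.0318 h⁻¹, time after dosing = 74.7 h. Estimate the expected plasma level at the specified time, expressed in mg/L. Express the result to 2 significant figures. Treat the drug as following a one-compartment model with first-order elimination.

0.40 mg/L

C₀ = Dose / Vd = 957.0 / 223 = 4.291 mg/L
C = C₀ · e^(−k·t) = 4.291 × e^(−0.03180 × 74.7)
  = 4.291 × 0.09297 = 0.3989 mg/L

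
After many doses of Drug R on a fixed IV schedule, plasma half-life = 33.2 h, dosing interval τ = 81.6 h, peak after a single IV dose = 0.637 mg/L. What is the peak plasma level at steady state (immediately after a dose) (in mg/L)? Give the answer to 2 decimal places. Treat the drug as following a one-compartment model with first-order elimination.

k = ln2 / t½ = 0.693147 / 33.2 = 0.02088 h⁻¹
e^(−kτ) = e^(−0.02088 × 81.6) = 0.1820
Accumulation ratio R = 1 / (1 − e^(−kτ)) = 1 / (1 − 0.1820) = 1.222
Steady-state peak = C₀ × R = 0.637 × 1.222 = 0.7784 mg/L

0.78 mg/L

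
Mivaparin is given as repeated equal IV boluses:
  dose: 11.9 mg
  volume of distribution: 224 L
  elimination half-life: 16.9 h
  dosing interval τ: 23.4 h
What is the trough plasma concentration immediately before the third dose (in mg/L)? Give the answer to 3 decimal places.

C₀ per dose = Dose / Vd = 11.9 / 224 = 0.05313 mg/L
k = ln2 / t½ = 0.693147 / 16.9 = 0.04101 h⁻¹
Fraction remaining after one interval: r = e^(−kτ) = e^(−0.04101 × 23.4) = 0.3830
Before dose 3, 2 doses have been given (aged 1τ, 2τ).
C_trough = C₀ × (r + r²) = 0.05313 × (0.3830 + 0.1467) = 0.02814 mg/L

0.028 mg/L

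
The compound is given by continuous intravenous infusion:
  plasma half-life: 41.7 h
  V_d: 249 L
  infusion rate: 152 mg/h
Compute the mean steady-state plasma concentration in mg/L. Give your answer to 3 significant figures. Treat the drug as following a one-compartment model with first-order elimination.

36.7 mg/L

k = ln2 / t½ = 0.693147 / 41.7 = 0.01662 h⁻¹
CL = k × Vd = 0.01662 × 249 = 4.138 L/h
At steady state Css = R₀ / CL = 152 / 4.138 = 36.73 mg/L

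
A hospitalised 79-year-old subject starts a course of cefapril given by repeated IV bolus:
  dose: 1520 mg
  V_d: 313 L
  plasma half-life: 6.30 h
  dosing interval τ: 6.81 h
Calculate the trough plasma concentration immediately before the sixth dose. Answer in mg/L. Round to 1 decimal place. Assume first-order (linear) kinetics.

4.3 mg/L

C₀ per dose = Dose / Vd = 1520 / 313 = 4.856 mg/L
k = ln2 / t½ = 0.693147 / 6.30 = 0.1100 h⁻¹
Fraction remaining after one interval: r = e^(−kτ) = e^(−0.1100 × 6.81) = 0.4728
Before dose 6, 5 doses have been given (aged 1τ, 2τ, 3τ, 4τ, 5τ).
C_trough = C₀ × (r + r² + … + r^5) = C₀ × r(1−r^5)/(1−r)
        = 4.856 × 0.4728 × (1 − 0.02363) / (1 − 0.4728) = 4.252 mg/L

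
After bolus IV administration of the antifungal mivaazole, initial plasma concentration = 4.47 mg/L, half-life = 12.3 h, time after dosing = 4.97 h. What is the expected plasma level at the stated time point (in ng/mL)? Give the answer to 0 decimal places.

k = ln2 / t½ = 0.693147 / 12.3 = 0.05635 h⁻¹
C = C₀ · e^(−k·t) = 4.470 × e^(−0.05635 × 4.97)
  = 4.470 × 0.7557 = 3.378 mg/L
Convert: 3.378 mg/L × 1000 = 3378 ng/mL

3378 ng/mL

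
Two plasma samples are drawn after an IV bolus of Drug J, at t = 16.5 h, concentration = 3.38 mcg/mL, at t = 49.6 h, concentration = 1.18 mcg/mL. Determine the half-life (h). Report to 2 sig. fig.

k = ln(C₁/C₂) / (t₂ − t₁) = ln(3.38/1.18) / (49.6 − 16.5)
  = 1.052 / 33.10 = 0.03178 h⁻¹
t½ = ln2 / k = 0.693147 / 0.03178 = 21.81 h

22 h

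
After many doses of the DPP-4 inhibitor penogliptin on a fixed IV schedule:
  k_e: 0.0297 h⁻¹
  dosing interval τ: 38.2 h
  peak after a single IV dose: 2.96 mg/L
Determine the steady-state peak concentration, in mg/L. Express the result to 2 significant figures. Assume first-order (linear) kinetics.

4.4 mg/L

e^(−kτ) = e^(−0.02970 × 38.2) = 0.3216
Accumulation ratio R = 1 / (1 − e^(−kτ)) = 1 / (1 − 0.3216) = 1.474
Steady-state peak = C₀ × R = 2.96 × 1.474 = 4.363 mg/L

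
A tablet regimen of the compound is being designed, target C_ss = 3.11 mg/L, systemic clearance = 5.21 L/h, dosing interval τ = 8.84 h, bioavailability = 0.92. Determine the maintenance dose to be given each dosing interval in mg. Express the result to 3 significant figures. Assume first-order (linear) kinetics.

156 mg

At steady state, F × (Dose/τ) = Css × CL.
Dose = Css × CL × τ / F = 3.11 × 5.210 × 8.84 / 0.92 = 155.7 mg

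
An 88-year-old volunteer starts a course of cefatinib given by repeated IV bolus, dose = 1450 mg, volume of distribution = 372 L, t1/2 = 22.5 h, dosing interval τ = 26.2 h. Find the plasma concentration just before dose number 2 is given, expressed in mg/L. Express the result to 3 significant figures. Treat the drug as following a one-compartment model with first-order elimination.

C₀ per dose = Dose / Vd = 1450 / 372 = 3.898 mg/L
k = ln2 / t½ = 0.693147 / 22.5 = 0.03081 h⁻¹
Fraction remaining after one interval: r = e^(−kτ) = e^(−0.03081 × 26.2) = 0.4461
Before dose 2, 1 dose has been given (aged 1τ).
C_trough = C₀ × r = 3.898 × 0.4461 = 1.739 mg/L

1.74 mg/L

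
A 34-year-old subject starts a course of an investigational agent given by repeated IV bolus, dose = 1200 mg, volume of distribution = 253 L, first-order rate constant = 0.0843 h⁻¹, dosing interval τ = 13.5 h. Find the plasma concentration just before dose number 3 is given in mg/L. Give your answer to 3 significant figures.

C₀ per dose = Dose / Vd = 1200 / 253 = 4.743 mg/L
Fraction remaining after one interval: r = e^(−kτ) = e^(−0.08430 × 13.5) = 0.3204
Before dose 3, 2 doses have been given (aged 1τ, 2τ).
C_trough = C₀ × (r + r²) = 4.743 × (0.3204 + 0.1027) = 2.007 mg/L

2.01 mg/L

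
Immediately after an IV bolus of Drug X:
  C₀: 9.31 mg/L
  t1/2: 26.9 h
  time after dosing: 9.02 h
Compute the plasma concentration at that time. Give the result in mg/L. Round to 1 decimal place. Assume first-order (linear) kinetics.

7.4 mg/L

k = ln2 / t½ = 0.693147 / 26.9 = 0.02577 h⁻¹
C = C₀ · e^(−k·t) = 9.310 × e^(−0.02577 × 9.02)
  = 9.310 × 0.7926 = 7.379 mg/L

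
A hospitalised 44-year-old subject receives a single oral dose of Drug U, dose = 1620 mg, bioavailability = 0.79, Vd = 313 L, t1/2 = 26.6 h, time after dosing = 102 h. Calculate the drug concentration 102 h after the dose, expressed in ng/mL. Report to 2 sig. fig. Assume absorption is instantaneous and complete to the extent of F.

290 ng/mL

Amount reaching circulation = F × Dose = 0.79 × 1620 = 1280 mg
C₀ = F·Dose / Vd = 1280 / 313 = 4.089 mg/L
k = ln2 / t½ = 0.693147 / 26.6 = 0.02606 h⁻¹
C = C₀ · e^(−k·t) = 4.089 × e^(−0.02606 × 102)
  = 4.089 × 0.07008 = 0.2866 mg/L
Convert: 0.2866 mg/L × 1000 = 286.6 ng/mL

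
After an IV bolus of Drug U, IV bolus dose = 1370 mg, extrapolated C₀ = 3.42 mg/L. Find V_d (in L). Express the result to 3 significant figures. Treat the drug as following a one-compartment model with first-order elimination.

401 L

Vd = Dose / C₀ = 1370 / 3.42 = 400.6 L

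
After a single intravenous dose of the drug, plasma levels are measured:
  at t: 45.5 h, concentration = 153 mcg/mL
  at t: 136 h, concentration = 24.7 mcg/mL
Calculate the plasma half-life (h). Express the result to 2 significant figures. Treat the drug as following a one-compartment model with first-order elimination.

34 h

k = ln(C₁/C₂) / (t₂ − t₁) = ln(153/24.7) / (136 − 45.5)
  = 1.824 / 90.50 = 0.02015 h⁻¹
t½ = ln2 / k = 0.693147 / 0.02015 = 34.40 h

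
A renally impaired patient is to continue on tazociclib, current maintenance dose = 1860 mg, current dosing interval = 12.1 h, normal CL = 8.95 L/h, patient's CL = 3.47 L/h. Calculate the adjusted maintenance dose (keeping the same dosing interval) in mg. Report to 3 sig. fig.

To keep the same average steady-state level, dosing rate must scale with clearance.
CL ratio = 3.47 / 8.95 = 0.3877
New dose (same interval) = 1860 × 0.3877 = 721.1 mg

721 mg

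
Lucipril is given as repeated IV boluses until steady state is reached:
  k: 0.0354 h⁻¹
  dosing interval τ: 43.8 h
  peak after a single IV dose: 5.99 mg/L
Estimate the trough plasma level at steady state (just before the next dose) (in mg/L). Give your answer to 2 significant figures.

1.6 mg/L

e^(−kτ) = e^(−0.03540 × 43.8) = 0.2121
Accumulation ratio R = 1 / (1 − e^(−kτ)) = 1 / (1 − 0.2121) = 1.269
Steady-state trough = C₀ × R × e^(−kτ) = 5.99 × 1.269 × 0.2121 = 1.612 mg/L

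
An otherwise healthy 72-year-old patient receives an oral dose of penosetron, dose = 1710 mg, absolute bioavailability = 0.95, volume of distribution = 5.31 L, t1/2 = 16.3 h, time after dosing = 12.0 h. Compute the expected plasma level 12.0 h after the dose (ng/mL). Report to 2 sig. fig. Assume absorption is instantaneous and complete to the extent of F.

180000 ng/mL

Amount reaching circulation = F × Dose = 0.95 × 1710 = 1625 mg
C₀ = F·Dose / Vd = 1625 / 5.31 = 306.0 mg/L
k = ln2 / t½ = 0.693147 / 16.3 = 0.04252 h⁻¹
C = C₀ · e^(−k·t) = 306.0 × e^(−0.04252 × 12.0)
  = 306.0 × 0.6004 = 183.7 mg/L
Convert: 183.7 mg/L × 1000 = 183700 ng/mL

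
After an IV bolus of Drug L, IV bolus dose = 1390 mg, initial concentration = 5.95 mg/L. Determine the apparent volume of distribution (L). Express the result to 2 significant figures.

Vd = Dose / C₀ = 1390 / 5.95 = 233.6 L

230 L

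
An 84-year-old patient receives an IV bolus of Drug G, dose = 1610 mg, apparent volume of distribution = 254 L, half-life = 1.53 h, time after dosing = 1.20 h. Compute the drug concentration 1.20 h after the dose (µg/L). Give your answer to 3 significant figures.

3680 µg/L

C₀ = Dose / Vd = 1610 / 254 = 6.339 mg/L
k = ln2 / t½ = 0.693147 / 1.53 = 0.4530 h⁻¹
C = C₀ · e^(−k·t) = 6.339 × e^(−0.4530 × 1.20)
  = 6.339 × 0.5807 = 3.681 mg/L
Convert: 3.681 mg/L × 1000 = 3681 µg/L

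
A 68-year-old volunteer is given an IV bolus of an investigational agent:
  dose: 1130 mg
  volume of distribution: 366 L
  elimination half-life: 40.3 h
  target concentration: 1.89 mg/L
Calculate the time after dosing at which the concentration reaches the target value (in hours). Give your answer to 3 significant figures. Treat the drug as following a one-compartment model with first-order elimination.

28.5 h

C₀ = Dose / Vd = 1130 / 366 = 3.087 mg/L
k = ln2 / t½ = 0.693147 / 40.3 = 0.01720 h⁻¹
t = ln(C₀ / C) / k = ln(3.087 / 1.89) / 0.01720
  = ln(1.633) / 0.01720 = 0.4904 / 0.01720 = 28.51 h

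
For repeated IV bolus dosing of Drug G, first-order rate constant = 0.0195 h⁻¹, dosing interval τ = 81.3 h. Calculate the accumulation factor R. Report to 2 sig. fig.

e^(−kτ) = e^(−0.01950 × 81.3) = 0.2049
Accumulation ratio R = 1 / (1 − e^(−kτ)) = 1 / (1 − 0.2049) = 1.258

1.3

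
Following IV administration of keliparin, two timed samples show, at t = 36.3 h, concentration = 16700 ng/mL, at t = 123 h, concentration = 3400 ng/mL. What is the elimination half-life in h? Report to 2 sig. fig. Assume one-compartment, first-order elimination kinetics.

k = ln(C₁/C₂) / (t₂ − t₁) = ln(16700/3400) / (123 − 36.3)
  = 1.592 / 86.70 = 0.01836 h⁻¹
t½ = ln2 / k = 0.693147 / 0.01836 = 37.75 h

38 h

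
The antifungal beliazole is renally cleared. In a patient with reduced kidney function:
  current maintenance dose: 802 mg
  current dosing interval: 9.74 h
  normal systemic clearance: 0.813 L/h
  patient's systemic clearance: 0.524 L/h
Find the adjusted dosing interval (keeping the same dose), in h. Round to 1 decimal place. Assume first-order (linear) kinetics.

To keep the same average steady-state level, dosing rate must scale with clearance.
CL ratio = 0.524 / 0.813 = 0.6445
New interval (same dose) = 9.74 / 0.6445 = 15.11 h

15.1 h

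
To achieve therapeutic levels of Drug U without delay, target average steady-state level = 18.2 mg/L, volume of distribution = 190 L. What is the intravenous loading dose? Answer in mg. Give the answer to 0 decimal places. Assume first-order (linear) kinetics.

3458 mg

LD = Css × Vd = 18.2 × 190 = 3458 mg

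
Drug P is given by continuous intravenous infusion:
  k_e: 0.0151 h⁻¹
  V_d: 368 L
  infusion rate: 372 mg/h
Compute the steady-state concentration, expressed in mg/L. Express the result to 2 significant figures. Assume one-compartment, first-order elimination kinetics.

67 mg/L

CL = k × Vd = 0.01510 × 368 = 5.557 L/h
At steady state Css = R₀ / CL = 372 / 5.557 = 66.94 mg/L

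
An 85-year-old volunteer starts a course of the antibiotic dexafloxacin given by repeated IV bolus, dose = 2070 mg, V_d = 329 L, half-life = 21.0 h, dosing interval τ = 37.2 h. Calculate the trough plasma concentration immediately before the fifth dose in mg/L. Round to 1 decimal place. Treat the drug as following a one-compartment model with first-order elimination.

C₀ per dose = Dose / Vd = 2070 / 329 = 6.292 mg/L
k = ln2 / t½ = 0.693147 / 21.0 = 0.03301 h⁻¹
Fraction remaining after one interval: r = e^(−kτ) = e^(−0.03301 × 37.2) = 0.2929
Before dose 5, 4 doses have been given (aged 1τ, 2τ, 3τ, 4τ).
C_trough = C₀ × (r + r² + … + r^4) = C₀ × r(1−r^4)/(1−r)
        = 6.292 × 0.2929 × (1 − 0.007360) / (1 − 0.2929) = 2.587 mg/L

2.6 mg/L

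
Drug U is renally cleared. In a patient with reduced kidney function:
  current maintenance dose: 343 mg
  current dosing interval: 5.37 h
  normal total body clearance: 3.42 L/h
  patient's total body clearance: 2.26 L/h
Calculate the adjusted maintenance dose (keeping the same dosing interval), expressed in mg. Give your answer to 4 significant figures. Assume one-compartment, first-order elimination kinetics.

To keep the same average steady-state level, dosing rate must scale with clearance.
CL ratio = 2.26 / 3.42 = 0.6608
New dose (same interval) = 343 × 0.6608 = 226.7 mg

226.7 mg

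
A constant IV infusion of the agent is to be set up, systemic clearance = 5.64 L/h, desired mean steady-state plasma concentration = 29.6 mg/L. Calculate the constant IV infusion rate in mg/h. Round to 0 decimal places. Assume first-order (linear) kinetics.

At steady state, infusion rate R₀ = Css × CL = 29.6 × 5.640 = 166.9 mg/h

167 mg/h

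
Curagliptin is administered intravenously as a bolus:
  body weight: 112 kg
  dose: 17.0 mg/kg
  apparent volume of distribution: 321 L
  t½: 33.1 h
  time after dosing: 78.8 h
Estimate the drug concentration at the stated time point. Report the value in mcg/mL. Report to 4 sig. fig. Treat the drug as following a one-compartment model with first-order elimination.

Total dose = 17.0 × 112 = 1904 mg
C₀ = Dose / Vd = 1904 / 321 = 5.931 mg/L
k = ln2 / t½ = 0.693147 / 33.1 = 0.02094 h⁻¹
C = C₀ · e^(−k·t) = 5.931 × e^(−0.02094 × 78.8)
  = 5.931 × 0.1920 = 1.139 mg/L
(1.139 mg/L = 1.139 mcg/mL)

1.139 mcg/mL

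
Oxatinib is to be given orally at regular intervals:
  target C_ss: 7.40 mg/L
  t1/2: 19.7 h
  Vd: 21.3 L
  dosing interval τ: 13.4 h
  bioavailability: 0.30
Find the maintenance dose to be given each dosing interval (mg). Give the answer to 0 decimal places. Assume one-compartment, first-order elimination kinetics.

248 mg

k = ln2 / t½ = 0.693147 / 19.7 = 0.03519 h⁻¹
CL = k × Vd = 0.03519 × 21.3 = 0.7495 L/h
At steady state, F × (Dose/τ) = Css × CL.
Dose = Css × CL × τ / F = 7.40 × 0.7495 × 13.4 / 0.30 = 247.7 mg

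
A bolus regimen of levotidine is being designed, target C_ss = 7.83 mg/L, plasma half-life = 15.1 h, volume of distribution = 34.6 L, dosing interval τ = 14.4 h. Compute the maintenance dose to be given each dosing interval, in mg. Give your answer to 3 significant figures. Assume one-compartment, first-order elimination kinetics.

k = ln2 / t½ = 0.693147 / 15.1 = 0.04590 h⁻¹
CL = k × Vd = 0.04590 × 34.6 = 1.588 L/h
At steady state, Dose/τ = Css × CL.
Dose = Css × CL × τ = 7.83 × 1.588 × 14.4 = 179.1 mg

179 mg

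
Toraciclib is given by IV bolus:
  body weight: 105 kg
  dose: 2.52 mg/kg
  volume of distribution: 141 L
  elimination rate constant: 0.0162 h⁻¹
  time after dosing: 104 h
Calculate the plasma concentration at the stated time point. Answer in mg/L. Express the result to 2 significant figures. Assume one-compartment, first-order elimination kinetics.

Total dose = 2.52 × 105 = 264.6 mg
C₀ = Dose / Vd = 264.6 / 141 = 1.877 mg/L
C = C₀ · e^(−k·t) = 1.877 × e^(−0.01620 × 104)
  = 1.877 × 0.1855 = 0.3482 mg/L

0.35 mg/L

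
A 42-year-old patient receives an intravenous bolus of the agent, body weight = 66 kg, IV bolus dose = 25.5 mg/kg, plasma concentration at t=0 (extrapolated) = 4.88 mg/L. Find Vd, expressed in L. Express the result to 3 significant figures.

Dose = 25.5 × 66 = 1683 mg
Vd = Dose / C₀ = 1683 / 4.88 = 344.9 L

345 L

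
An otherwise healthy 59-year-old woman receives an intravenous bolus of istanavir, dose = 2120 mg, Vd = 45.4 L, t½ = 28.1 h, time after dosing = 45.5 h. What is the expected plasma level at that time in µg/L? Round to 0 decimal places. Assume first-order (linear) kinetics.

C₀ = Dose / Vd = 2120 / 45.4 = 46.70 mg/L
k = ln2 / t½ = 0.693147 / 28.1 = 0.02467 h⁻¹
C = C₀ · e^(−k·t) = 46.70 × e^(−0.02467 × 45.5)
  = 46.70 × 0.3255 = 15.20 mg/L
Convert: 15.20 mg/L × 1000 = 15200 µg/L

15200 µg/L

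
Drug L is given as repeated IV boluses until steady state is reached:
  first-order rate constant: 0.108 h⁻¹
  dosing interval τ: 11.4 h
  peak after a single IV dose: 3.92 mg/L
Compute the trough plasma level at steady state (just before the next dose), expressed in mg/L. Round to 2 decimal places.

1.62 mg/L

e^(−kτ) = e^(−0.1080 × 11.4) = 0.2919
Accumulation ratio R = 1 / (1 − e^(−kτ)) = 1 / (1 − 0.2919) = 1.412
Steady-state trough = C₀ × R × e^(−kτ) = 3.92 × 1.412 × 0.2919 = 1.616 mg/L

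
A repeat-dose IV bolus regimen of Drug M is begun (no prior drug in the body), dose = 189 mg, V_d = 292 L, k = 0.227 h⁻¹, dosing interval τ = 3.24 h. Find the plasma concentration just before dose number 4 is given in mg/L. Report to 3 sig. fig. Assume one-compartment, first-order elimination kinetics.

0.530 mg/L

C₀ per dose = Dose / Vd = 189 / 292 = 0.6473 mg/L
Fraction remaining after one interval: r = e^(−kτ) = e^(−0.2270 × 3.24) = 0.4793
Before dose 4, 3 doses have been given (aged 1τ, 2τ, 3τ).
C_trough = C₀ × (r + r² + … + r^3) = C₀ × r(1−r^3)/(1−r)
        = 0.6473 × 0.4793 × (1 − 0.1101) / (1 − 0.4793) = 0.5302 mg/L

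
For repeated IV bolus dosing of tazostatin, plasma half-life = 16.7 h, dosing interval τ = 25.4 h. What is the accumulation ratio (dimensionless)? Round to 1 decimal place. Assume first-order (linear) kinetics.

k = ln2 / t½ = 0.693147 / 16.7 = 0.04151 h⁻¹
e^(−kτ) = e^(−0.04151 × 25.4) = 0.3484
Accumulation ratio R = 1 / (1 − e^(−kτ)) = 1 / (1 − 0.3484) = 1.535

1.5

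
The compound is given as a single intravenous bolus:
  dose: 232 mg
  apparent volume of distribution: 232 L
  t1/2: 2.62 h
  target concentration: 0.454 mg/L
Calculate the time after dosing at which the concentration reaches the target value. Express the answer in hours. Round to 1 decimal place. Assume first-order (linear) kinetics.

C₀ = Dose / Vd = 232.0 / 232 = 1.000 mg/L
k = ln2 / t½ = 0.693147 / 2.62 = 0.2646 h⁻¹
t = ln(C₀ / C) / k = ln(1.000 / 0.454) / 0.2646
  = ln(2.203) / 0.2646 = 0.7898 / 0.2646 = 2.985 h

3.0 h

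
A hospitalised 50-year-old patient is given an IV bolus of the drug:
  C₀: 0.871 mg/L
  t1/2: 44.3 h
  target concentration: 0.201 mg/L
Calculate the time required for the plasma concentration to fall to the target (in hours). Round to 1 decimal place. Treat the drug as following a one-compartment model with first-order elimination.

93.7 h

k = ln2 / t½ = 0.693147 / 44.3 = 0.01565 h⁻¹
t = ln(C₀ / C) / k = ln(0.8710 / 0.201) / 0.01565
  = ln(4.333) / 0.01565 = 1.466 / 0.01565 = 93.67 h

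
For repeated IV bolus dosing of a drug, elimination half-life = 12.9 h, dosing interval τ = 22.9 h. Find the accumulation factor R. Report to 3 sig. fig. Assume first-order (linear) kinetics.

1.41

k = ln2 / t½ = 0.693147 / 12.9 = 0.05373 h⁻¹
e^(−kτ) = e^(−0.05373 × 22.9) = 0.2922
Accumulation ratio R = 1 / (1 − e^(−kτ)) = 1 / (1 − 0.2922) = 1.413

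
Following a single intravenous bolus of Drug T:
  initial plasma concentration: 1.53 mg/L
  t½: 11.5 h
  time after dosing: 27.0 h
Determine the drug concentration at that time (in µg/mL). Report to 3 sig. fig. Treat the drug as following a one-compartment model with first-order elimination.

0.301 µg/mL

k = ln2 / t½ = 0.693147 / 11.5 = 0.06027 h⁻¹
C = C₀ · e^(−k·t) = 1.530 × e^(−0.06027 × 27.0)
  = 1.530 × 0.1965 = 0.3006 mg/L
(0.3006 mg/L = 0.3006 µg/mL)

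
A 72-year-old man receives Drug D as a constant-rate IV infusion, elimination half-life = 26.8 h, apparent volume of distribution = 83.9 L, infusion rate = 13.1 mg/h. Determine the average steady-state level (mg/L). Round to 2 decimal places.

k = ln2 / t½ = 0.693147 / 26.8 = 0.02586 h⁻¹
CL = k × Vd = 0.02586 × 83.9 = 2.170 L/h
At steady state Css = R₀ / CL = 13.1 / 2.170 = 6.037 mg/L

6.04 mg/L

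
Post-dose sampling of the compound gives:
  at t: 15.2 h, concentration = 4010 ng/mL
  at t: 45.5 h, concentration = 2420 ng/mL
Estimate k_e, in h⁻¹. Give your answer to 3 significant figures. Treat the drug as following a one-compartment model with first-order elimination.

0.0167 h⁻¹

k = ln(C₁/C₂) / (t₂ − t₁) = ln(4010/2420) / (45.5 − 15.2)
  = 0.5050 / 30.30 = 0.01667 h⁻¹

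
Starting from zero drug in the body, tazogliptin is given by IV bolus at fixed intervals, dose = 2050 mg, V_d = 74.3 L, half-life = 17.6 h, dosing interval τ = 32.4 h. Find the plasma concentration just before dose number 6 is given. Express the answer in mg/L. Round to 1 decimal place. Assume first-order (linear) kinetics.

C₀ per dose = Dose / Vd = 2050 / 74.3 = 27.59 mg/L
k = ln2 / t½ = 0.693147 / 17.6 = 0.03938 h⁻¹
Fraction remaining after one interval: r = e^(−kτ) = e^(−0.03938 × 32.4) = 0.2792
Before dose 6, 5 doses have been given (aged 1τ, 2τ, 3τ, 4τ, 5τ).
C_trough = C₀ × (r + r² + … + r^5) = C₀ × r(1−r^5)/(1−r)
        = 27.59 × 0.2792 × (1 − 0.001697) / (1 − 0.2792) = 10.67 mg/L

10.7 mg/L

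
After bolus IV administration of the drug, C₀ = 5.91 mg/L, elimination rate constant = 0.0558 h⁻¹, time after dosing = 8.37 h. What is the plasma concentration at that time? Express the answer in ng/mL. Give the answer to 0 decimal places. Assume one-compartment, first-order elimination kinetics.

3705 ng/mL

C = C₀ · e^(−k·t) = 5.910 × e^(−0.05580 × 8.37)
  = 5.910 × 0.6269 = 3.705 mg/L
Convert: 3.705 mg/L × 1000 = 3705 ng/mL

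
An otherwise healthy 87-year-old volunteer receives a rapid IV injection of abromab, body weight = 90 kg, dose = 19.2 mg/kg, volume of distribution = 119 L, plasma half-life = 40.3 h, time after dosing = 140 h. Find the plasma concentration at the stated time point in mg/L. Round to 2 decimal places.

Total dose = 19.2 × 90 = 1728 mg
C₀ = Dose / Vd = 1728 / 119 = 14.52 mg/L
k = ln2 / t½ = 0.693147 / 40.3 = 0.01720 h⁻¹
C = C₀ · e^(−k·t) = 14.52 × e^(−0.01720 × 140)
  = 14.52 × 0.09000 = 1.307 mg/L

1.31 mg/L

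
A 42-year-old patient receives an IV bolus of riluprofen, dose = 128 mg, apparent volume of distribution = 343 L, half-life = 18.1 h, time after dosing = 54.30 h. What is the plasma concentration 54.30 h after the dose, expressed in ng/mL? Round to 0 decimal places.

47 ng/mL

C₀ = Dose / Vd = 128.0 / 343 = 0.3732 mg/L
k = ln2 / t½ = 0.693147 / 18.1 = 0.03830 h⁻¹
t / t½ = 54.30 / 18.1 = 3 half-lives
C = C₀ × (1/2)^3 = 0.3732 × 0.1250 = 0.04665 mg/L
Convert: 0.04665 mg/L × 1000 = 46.65 ng/mL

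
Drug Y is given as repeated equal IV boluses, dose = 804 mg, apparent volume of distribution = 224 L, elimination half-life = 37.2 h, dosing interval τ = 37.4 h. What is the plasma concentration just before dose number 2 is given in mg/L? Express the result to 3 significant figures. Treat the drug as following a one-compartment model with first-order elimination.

1.79 mg/L

C₀ per dose = Dose / Vd = 804 / 224 = 3.589 mg/L
k = ln2 / t½ = 0.693147 / 37.2 = 0.01863 h⁻¹
Fraction remaining after one interval: r = e^(−kτ) = e^(−0.01863 × 37.4) = 0.4982
Before dose 2, 1 dose has been given (aged 1τ).
C_trough = C₀ × r = 3.589 × 0.4982 = 1.788 mg/L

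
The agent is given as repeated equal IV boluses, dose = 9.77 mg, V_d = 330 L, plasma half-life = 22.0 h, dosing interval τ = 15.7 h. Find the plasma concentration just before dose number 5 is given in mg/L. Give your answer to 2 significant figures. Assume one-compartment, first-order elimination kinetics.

C₀ per dose = Dose / Vd = 9.77 / 330 = 0.02961 mg/L
k = ln2 / t½ = 0.693147 / 22.0 = 0.03151 h⁻¹
Fraction remaining after one interval: r = e^(−kτ) = e^(−0.03151 × 15.7) = 0.6097
Before dose 5, 4 doses have been given (aged 1τ, 2τ, 3τ, 4τ).
C_trough = C₀ × (r + r² + … + r^4) = C₀ × r(1−r^4)/(1−r)
        = 0.02961 × 0.6097 × (1 − 0.1382) / (1 − 0.6097) = 0.03986 mg/L

0.040 mg/L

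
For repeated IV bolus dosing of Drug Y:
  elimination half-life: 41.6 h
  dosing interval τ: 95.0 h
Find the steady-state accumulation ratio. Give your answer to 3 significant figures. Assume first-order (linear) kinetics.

k = ln2 / t½ = 0.693147 / 41.6 = 0.01666 h⁻¹
e^(−kτ) = e^(−0.01666 × 95.0) = 0.2054
Accumulation ratio R = 1 / (1 − e^(−kτ)) = 1 / (1 − 0.2054) = 1.258

1.26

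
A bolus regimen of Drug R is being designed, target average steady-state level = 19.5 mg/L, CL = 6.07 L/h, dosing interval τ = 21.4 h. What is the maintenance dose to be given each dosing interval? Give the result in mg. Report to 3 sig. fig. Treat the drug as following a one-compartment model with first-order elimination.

2530 mg

At steady state, Dose/τ = Css × CL.
Dose = Css × CL × τ = 19.5 × 6.070 × 21.4 = 2533 mg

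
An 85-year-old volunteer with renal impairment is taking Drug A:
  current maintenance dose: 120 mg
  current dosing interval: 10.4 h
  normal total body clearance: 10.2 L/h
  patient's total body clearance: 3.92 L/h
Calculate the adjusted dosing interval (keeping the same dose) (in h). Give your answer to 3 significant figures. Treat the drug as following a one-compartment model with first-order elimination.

27.1 h

To keep the same average steady-state level, dosing rate must scale with clearance.
CL ratio = 3.92 / 10.2 = 0.3843
New interval (same dose) = 10.4 / 0.3843 = 27.06 h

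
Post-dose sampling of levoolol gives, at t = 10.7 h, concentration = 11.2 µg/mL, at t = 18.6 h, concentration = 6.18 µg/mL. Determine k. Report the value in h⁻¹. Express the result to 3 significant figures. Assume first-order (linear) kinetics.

k = ln(C₁/C₂) / (t₂ − t₁) = ln(11.2/6.18) / (18.6 − 10.7)
  = 0.5946 / 7.900 = 0.07527 h⁻¹

0.0753 h⁻¹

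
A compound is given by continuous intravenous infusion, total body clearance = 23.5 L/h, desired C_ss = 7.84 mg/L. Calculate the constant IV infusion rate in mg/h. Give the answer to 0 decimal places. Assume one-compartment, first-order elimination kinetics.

At steady state, infusion rate R₀ = Css × CL = 7.84 × 23.50 = 184.2 mg/h

184 mg/h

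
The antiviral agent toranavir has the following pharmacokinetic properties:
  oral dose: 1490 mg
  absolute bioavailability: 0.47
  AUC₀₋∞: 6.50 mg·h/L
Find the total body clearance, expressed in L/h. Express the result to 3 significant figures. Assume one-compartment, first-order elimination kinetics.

108 L/h

CL = F·Dose / AUC = 0.47 × 1490 / 6.50 = 107.7 L/h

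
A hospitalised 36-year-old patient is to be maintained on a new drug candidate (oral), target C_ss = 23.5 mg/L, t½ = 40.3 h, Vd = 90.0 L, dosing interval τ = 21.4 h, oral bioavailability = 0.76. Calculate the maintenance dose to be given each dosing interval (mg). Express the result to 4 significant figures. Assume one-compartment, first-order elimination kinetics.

1024 mg

k = ln2 / t½ = 0.693147 / 40.3 = 0.01720 h⁻¹
CL = k × Vd = 0.01720 × 90.0 = 1.548 L/h
At steady state, F × (Dose/τ) = Css × CL.
Dose = Css × CL × τ / F = 23.5 × 1.548 × 21.4 / 0.76 = 1024 mg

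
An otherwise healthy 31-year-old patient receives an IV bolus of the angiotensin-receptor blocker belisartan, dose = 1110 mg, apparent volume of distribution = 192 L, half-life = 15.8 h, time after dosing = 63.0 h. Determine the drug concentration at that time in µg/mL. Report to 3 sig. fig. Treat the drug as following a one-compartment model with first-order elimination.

0.365 µg/mL

C₀ = Dose / Vd = 1110 / 192 = 5.781 mg/L
k = ln2 / t½ = 0.693147 / 15.8 = 0.04387 h⁻¹
C = C₀ · e^(−k·t) = 5.781 × e^(−0.04387 × 63.0)
  = 5.781 × 0.06305 = 0.3645 mg/L
(0.3645 mg/L = 0.3645 µg/mL)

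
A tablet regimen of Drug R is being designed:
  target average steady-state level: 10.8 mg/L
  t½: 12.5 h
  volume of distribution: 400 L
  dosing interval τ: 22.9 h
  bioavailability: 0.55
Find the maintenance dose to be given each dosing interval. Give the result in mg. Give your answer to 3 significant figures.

k = ln2 / t½ = 0.693147 / 12.5 = 0.05545 h⁻¹
CL = k × Vd = 0.05545 × 400 = 22.18 L/h
At steady state, F × (Dose/τ) = Css × CL.
Dose = Css × CL × τ / F = 10.8 × 22.18 × 22.9 / 0.55 = 9974 mg

9970 mg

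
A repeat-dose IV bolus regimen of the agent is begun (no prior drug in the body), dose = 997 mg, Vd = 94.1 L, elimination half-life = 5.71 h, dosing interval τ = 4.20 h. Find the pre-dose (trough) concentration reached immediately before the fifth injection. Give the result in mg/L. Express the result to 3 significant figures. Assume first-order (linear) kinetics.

C₀ per dose = Dose / Vd = 997 / 94.1 = 10.60 mg/L
k = ln2 / t½ = 0.693147 / 5.71 = 0.1214 h⁻¹
Fraction remaining after one interval: r = e^(−kτ) = e^(−0.1214 × 4.20) = 0.6006
Before dose 5, 4 doses have been given (aged 1τ, 2τ, 3τ, 4τ).
C_trough = C₀ × (r + r² + … + r^4) = C₀ × r(1−r^4)/(1−r)
        = 10.60 × 0.6006 × (1 − 0.1301) / (1 − 0.6006) = 13.87 mg/L

13.9 mg/L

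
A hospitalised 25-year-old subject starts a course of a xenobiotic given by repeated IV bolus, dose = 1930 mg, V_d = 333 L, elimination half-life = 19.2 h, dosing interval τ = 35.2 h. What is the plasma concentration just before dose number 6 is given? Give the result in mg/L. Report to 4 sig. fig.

C₀ per dose = Dose / Vd = 1930 / 333 = 5.796 mg/L
k = ln2 / t½ = 0.693147 / 19.2 = 0.03610 h⁻¹
Fraction remaining after one interval: r = e^(−kτ) = e^(−0.03610 × 35.2) = 0.2806
Before dose 6, 5 doses have been given (aged 1τ, 2τ, 3τ, 4τ, 5τ).
C_trough = C₀ × (r + r² + … + r^5) = C₀ × r(1−r^5)/(1−r)
        = 5.796 × 0.2806 × (1 − 0.001740) / (1 − 0.2806) = 2.257 mg/L

2.257 mg/L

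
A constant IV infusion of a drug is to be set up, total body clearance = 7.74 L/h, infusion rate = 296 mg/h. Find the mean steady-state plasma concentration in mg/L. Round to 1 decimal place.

At steady state Css = R₀ / CL = 296 / 7.740 = 38.24 mg/L

38.2 mg/L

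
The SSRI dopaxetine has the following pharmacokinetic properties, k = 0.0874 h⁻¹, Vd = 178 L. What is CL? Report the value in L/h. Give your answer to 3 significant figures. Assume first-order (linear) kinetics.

CL = k × Vd = 0.0874 × 178 = 15.56 L/h

15.6 L/h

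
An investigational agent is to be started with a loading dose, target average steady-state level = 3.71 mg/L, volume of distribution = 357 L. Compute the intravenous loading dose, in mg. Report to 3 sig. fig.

1320 mg

LD = Css × Vd = 3.71 × 357 = 1324 mg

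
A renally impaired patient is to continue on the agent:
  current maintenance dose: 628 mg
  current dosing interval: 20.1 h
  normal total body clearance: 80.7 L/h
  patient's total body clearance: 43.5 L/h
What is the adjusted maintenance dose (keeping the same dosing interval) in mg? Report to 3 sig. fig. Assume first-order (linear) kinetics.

To keep the same average steady-state level, dosing rate must scale with clearance.
CL ratio = 43.5 / 80.7 = 0.5390
New dose (same interval) = 628 × 0.5390 = 338.5 mg

339 mg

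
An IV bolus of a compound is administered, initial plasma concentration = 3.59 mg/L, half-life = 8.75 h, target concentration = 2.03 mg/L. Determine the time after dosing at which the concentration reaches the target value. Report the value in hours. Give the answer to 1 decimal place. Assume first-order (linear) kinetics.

7.2 h

k = ln2 / t½ = 0.693147 / 8.75 = 0.07922 h⁻¹
t = ln(C₀ / C) / k = ln(3.590 / 2.03) / 0.07922
  = ln(1.768) / 0.07922 = 0.5698 / 0.07922 = 7.193 h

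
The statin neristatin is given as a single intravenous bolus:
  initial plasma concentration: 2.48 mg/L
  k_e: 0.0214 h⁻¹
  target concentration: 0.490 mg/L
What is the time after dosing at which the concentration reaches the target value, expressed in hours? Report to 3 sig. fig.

t = ln(C₀ / C) / k = ln(2.480 / 0.490) / 0.02140
  = ln(5.061) / 0.02140 = 1.622 / 0.02140 = 75.79 h

75.8 h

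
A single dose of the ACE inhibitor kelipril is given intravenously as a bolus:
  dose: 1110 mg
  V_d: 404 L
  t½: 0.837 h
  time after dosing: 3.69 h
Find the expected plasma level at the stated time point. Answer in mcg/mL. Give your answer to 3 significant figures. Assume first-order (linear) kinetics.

0.129 mcg/mL

C₀ = Dose / Vd = 1110 / 404 = 2.748 mg/L
k = ln2 / t½ = 0.693147 / 0.837 = 0.8281 h⁻¹
C = C₀ · e^(−k·t) = 2.748 × e^(−0.8281 × 3.69)
  = 2.748 × 0.04709 = 0.1294 mg/L
(0.1294 mg/L = 0.1294 mcg/mL)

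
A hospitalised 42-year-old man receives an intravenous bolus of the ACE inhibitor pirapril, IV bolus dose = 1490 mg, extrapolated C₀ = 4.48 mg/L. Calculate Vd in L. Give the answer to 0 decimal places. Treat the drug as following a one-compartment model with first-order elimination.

333 L

Vd = Dose / C₀ = 1490 / 4.48 = 332.6 L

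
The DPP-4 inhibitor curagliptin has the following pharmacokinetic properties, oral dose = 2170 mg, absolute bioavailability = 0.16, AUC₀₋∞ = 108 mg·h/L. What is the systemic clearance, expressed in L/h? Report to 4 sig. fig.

3.215 L/h

CL = F·Dose / AUC = 0.16 × 2170 / 108 = 3.215 L/h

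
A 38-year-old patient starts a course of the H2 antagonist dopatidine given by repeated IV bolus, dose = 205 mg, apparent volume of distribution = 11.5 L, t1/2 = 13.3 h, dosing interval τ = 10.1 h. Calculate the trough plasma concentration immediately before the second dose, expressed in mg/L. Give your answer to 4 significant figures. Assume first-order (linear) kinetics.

10.53 mg/L

C₀ per dose = Dose / Vd = 205 / 11.5 = 17.83 mg/L
k = ln2 / t½ = 0.693147 / 13.3 = 0.05212 h⁻¹
Fraction remaining after one interval: r = e^(−kτ) = e^(−0.05212 × 10.1) = 0.5907
Before dose 2, 1 dose has been given (aged 1τ).
C_trough = C₀ × r = 17.83 × 0.5907 = 10.53 mg/L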